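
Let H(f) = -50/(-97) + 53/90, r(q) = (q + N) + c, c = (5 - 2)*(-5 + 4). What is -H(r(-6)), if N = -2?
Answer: -9641/8730 ≈ -1.1044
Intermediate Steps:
c = -3 (c = 3*(-1) = -3)
r(q) = -5 + q (r(q) = (q - 2) - 3 = (-2 + q) - 3 = -5 + q)
H(f) = 9641/8730 (H(f) = -50*(-1/97) + 53*(1/90) = 50/97 + 53/90 = 9641/8730)
-H(r(-6)) = -1*9641/8730 = -9641/8730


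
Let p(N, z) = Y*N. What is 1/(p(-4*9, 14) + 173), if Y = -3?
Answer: 1/281 ≈ 0.0035587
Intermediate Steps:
p(N, z) = -3*N
1/(p(-4*9, 14) + 173) = 1/(-(-12)*9 + 173) = 1/(-3*(-36) + 173) = 1/(108 + 173) = 1/281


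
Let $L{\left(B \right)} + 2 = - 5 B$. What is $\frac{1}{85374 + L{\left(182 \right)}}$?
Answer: $\frac{1}{84462} \approx 1.184 \cdot 10^{-5}$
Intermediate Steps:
$L{\left(B \right)} = -2 - 5 B$
$\frac{1}{85374 + L{\left(182 \right)}} = \frac{1}{85374 - 912} = \frac{1}{84462}$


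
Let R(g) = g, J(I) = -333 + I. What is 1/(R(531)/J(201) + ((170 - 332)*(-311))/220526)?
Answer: -4851572/18408147 ≈ -0.26356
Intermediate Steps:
1/(R(531)/J(201) + ((170 - 332)*(-311))/220526) = 1/(531/(-333 + 201) + ((170 - 332)*(-311))/220526) = 1/(531/(-132) - 162*(-311)*(1/220526)) = 1/(531*(-1/132) + 50382*(1/220526)) = 1/(-177/44 + 25191/110263) = 1/(-18408147/4851572) = -4851572/18408147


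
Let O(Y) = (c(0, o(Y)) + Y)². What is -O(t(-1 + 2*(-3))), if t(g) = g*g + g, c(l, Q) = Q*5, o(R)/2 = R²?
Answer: -312653124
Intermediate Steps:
o(R) = 2*R²
c(l, Q) = 5*Q
t(g) = g + g² (t(g) = g² + g = g + g²)
O(Y) = (Y + 10*Y²)² (O(Y) = (5*(2*Y²) + Y)² = (10*Y² + Y)² = (Y + 10*Y²)²)
-O(t(-1 + 2*(-3))) = -((-1 + 2*(-3))*(1 + (-1 + 2*(-3))))²*(1 + 10*((-1 + 2*(-3))*(1 + (-1 + 2*(-3)))))² = -((-1 - 6)*(1 + (-1 - 6)))²*(1 + 10*((-1 - 6)*(1 + (-1 - 6))))² = -(-7*(1 - 7))²*(1 + 10*(-7*(1 - 7)))² = -(-7*(-6))²*(1 + 10*(-7*(-6)))² = -42²*(1 + 10*42)² = -1764*(1 + 420)² = -1764*421² = -1764*177241 = -1*312653124 = -312653124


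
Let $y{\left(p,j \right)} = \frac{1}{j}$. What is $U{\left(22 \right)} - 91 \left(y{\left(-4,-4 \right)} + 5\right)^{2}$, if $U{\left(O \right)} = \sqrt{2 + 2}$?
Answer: $- \frac{32819}{16} \approx -2051.2$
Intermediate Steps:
$U{\left(O \right)} = 2$ ($U{\left(O \right)} = \sqrt{4} = 2$)
$U{\left(22 \right)} - 91 \left(y{\left(-4,-4 \right)} + 5\right)^{2} = 2 - 91 \left(\frac{1}{-4} + 5\right)^{2} = 2 - 91 \left(- \frac{1}{4} + 5\right)^{2} = 2 - 91 \left(\frac{19}{4}\right)^{2} = 2 - \frac{32851}{16} = - \frac{32819}{16}$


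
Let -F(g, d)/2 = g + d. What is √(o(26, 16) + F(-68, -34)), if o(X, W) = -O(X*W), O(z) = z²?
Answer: 2*I*√43213 ≈ 415.75*I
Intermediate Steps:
F(g, d) = -2*d - 2*g (F(g, d) = -2*(g + d) = -2*(d + g) = -2*d - 2*g)
o(X, W) = -W²*X² (o(X, W) = -(X*W)² = -(W*X)² = -W²*X²)
√(o(26, 16) + F(-68, -34)) = √(-1*16²*26² + (-2*(-34) - 2*(-68))) = √(-1*256*676 + (68 + 136)) = √(-173056 + 204) = √(-172852) = 2*I*√43213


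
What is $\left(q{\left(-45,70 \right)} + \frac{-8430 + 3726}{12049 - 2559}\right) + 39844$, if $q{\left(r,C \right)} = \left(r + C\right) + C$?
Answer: $\frac{189508203}{4745} \approx 39939.0$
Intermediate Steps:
$q{\left(r,C \right)} = r + 2 C$ ($q{\left(r,C \right)} = \left(C + r\right) + C = r + 2 C$)
$\left(q{\left(-45,70 \right)} + \frac{-8430 + 3726}{12049 - 2559}\right) + 39844 = \left(\left(-45 + 2 \cdot 70\right) + \frac{-8430 + 3726}{12049 - 2559}\right) + 39844 = \left(\left(-45 + 140\right) - \frac{4704}{9490}\right) + 39844 = \left(95 - \frac{2352}{4745}\right) + 39844 = \frac{448423}{4745} + 39844 = \frac{189508203}{4745}$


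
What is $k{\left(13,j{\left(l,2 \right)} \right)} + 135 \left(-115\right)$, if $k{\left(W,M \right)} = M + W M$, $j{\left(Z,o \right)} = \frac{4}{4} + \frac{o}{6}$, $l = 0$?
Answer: $- \frac{46519}{3} \approx -15506.0$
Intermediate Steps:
$j{\left(Z,o \right)} = 1 + \frac{o}{6}$ ($j{\left(Z,o \right)} = 4 \cdot \frac{1}{4} + o \frac{1}{6} = 1 + \frac{o}{6}$)
$k{\left(W,M \right)} = M + M W$
$k{\left(13,j{\left(l,2 \right)} \right)} + 135 \left(-115\right) = \left(1 + \frac{1}{6} \cdot 2\right) \left(1 + 13\right) + 135 \left(-115\right) = \left(1 + \frac{1}{3}\right) 14 - 15525 = \frac{4}{3} \cdot 14 - 15525 = \frac{56}{3} - 15525 = - \frac{46519}{3}$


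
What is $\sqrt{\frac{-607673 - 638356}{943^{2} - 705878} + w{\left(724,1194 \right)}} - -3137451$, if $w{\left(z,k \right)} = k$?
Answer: $3137451 + \frac{\sqrt{39919673243595}}{183371} \approx 3.1375 \cdot 10^{6}$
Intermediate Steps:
$\sqrt{\frac{-607673 - 638356}{943^{2} - 705878} + w{\left(724,1194 \right)}} - -3137451 = \sqrt{\frac{-607673 - 638356}{943^{2} - 705878} + 1194} - -3137451 = \sqrt{- \frac{1246029}{889249 - 705878} + 1194} + 3137451 = \sqrt{- \frac{1246029}{183371} + 1194} + 3137451 = \sqrt{\frac{217698945}{183371}} + 3137451 = \frac{\sqrt{39919673243595}}{183371} + 3137451 = 3137451 + \frac{\sqrt{39919673243595}}{183371}$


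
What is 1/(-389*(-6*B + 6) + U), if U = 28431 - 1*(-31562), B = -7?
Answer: 1/41321 ≈ 2.4201e-5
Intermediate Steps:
U = 59993 (U = 28431 + 31562 = 59993)
1/(-389*(-6*B + 6) + U) = 1/(-389*(-6*(-7) + 6) + 59993) = 1/(-389*(42 + 6) + 59993) = 1/(-389*48 + 59993) = 1/(-18672 + 59993) = 1/41321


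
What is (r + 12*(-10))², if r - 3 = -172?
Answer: 83521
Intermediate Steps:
r = -169 (r = 3 - 172 = -169)
(r + 12*(-10))² = (-169 + 12*(-10))² = (-169 - 120)² = (-289)² = 83521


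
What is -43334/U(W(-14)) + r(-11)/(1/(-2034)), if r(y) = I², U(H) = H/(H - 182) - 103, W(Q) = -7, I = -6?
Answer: -101196351/1390 ≈ -72803.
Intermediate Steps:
U(H) = -103 + H/(-182 + H) (U(H) = H/(-182 + H) - 103 = -103 + H/(-182 + H))
r(y) = 36 (r(y) = (-6)² = 36)
-43334/U(W(-14)) + r(-11)/(1/(-2034)) = -43334*(-182 - 7)/(2*(9373 - 51*(-7))) + 36/(1/(-2034)) = -43334*(-189/(2*(9373 + 357))) + 36/(-1/2034) = -43334/(2*(-1/189)*9730) + 36*(-2034) = -43334/(-2780/27) - 73224 = -43334*(-27/2780) - 73224 = 585009/1390 - 73224 = -101196351/1390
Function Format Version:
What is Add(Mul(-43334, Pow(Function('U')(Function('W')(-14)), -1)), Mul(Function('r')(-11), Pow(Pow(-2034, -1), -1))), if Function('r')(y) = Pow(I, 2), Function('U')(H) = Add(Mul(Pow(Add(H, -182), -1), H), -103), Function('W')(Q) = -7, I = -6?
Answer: Rational(-101196351, 1390) ≈ -72803.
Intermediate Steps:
Function('U')(H) = Add(-103, Mul(H, Pow(Add(-182, H), -1))) (Function('U')(H) = Add(Mul(Pow(Add(-182, H), -1), H), -103) = Add(Mul(H, Pow(Add(-182, H), -1)), -103) = Add(-103, Mul(H, Pow(Add(-182, H), -1))))
Function('r')(y) = 36 (Function('r')(y) = Pow(-6, 2) = 36)
Add(Mul(-43334, Pow(Function('U')(Function('W')(-14)), -1)), Mul(Function('r')(-11), Pow(Pow(-2034, -1), -1))) = Add(Mul(-43334, Pow(Mul(2, Pow(Add(-182, -7), -1), Add(9373, Mul(-51, -7))), -1)), Mul(36, Pow(Pow(-2034, -1), -1))) = Add(Mul(-43334, Pow(Mul(2, Pow(-189, -1), Add(9373, 357)), -1)), Mul(36, Pow(Rational(-1, 2034), -1))) = Add(Mul(-43334, Pow(Mul(2, Rational(-1, 189), 9730), -1)), Mul(36, -2034)) = Add(Mul(-43334, Pow(Rational(-2780, 27), -1)), -73224) = Add(Mul(-43334, Rational(-27, 2780)), -73224) = Add(Rational(585009, 1390), -73224) = Rational(-101196351, 1390)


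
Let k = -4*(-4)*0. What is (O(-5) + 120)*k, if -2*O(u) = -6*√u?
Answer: 0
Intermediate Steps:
O(u) = 3*√u (O(u) = -(-3)*√u = 3*√u)
k = 0 (k = 16*0 = 0)
(O(-5) + 120)*k = (3*√(-5) + 120)*0 = (3*(I*√5) + 120)*0 = (3*I*√5 + 120)*0 = (120 + 3*I*√5)*0 = 0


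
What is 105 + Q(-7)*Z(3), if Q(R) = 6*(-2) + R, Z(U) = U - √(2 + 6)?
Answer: 48 + 38*√2 ≈ 101.74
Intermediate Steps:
Z(U) = U - 2*√2 (Z(U) = U - √8 = U - 2*√2)
Q(R) = -12 + R
105 + Q(-7)*Z(3) = 105 + (-12 - 7)*(3 - 2*√2) = 105 - 19*(3 - 2*√2) = 105 + (-57 + 38*√2) = 48 + 38*√2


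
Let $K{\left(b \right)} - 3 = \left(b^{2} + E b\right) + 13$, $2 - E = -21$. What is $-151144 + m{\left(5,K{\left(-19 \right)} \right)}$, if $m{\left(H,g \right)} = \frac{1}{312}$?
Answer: $- \frac{47156927}{312} \approx -1.5114 \cdot 10^{5}$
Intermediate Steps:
$E = 23$ ($E = 2 - -21 = 2 + 21 = 23$)
$K{\left(b \right)} = 16 + b^{2} + 23 b$ ($K{\left(b \right)} = 3 + \left(\left(b^{2} + 23 b\right) + 13\right) = 3 + \left(13 + b^{2} + 23 b\right) = 16 + b^{2} + 23 b$)
$m{\left(H,g \right)} = \frac{1}{312}$
$-151144 + m{\left(5,K{\left(-19 \right)} \right)} = -151144 + \frac{1}{312} = - \frac{47156927}{312}$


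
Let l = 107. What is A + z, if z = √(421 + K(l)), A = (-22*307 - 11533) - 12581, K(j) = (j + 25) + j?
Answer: -30868 + 2*√165 ≈ -30842.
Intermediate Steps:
K(j) = 25 + 2*j (K(j) = (25 + j) + j = 25 + 2*j)
A = -30868 (A = (-6754 - 11533) - 12581 = -18287 - 12581 = -30868)
z = 2*√165 (z = √(421 + (25 + 2*107)) = √(421 + (25 + 214)) = √(421 + 239) = √660 = 2*√165 ≈ 25.690)
A + z = -30868 + 2*√165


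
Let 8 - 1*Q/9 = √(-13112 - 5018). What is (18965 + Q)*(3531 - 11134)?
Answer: -144738311 + 478989*I*√370 ≈ -1.4474e+8 + 9.2135e+6*I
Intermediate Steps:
Q = 72 - 63*I*√370 (Q = 72 - 9*√(-13112 - 5018) = 72 - 63*I*√370 ≈ 72.0 - 1211.8*I)
(18965 + Q)*(3531 - 11134) = (18965 + (72 - 63*I*√370))*(3531 - 11134) = (19037 - 63*I*√370)*(-7603) = -144738311 + 478989*I*√370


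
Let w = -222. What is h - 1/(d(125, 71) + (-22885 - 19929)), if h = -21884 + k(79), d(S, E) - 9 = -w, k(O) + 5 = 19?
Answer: -931290209/42583 ≈ -21870.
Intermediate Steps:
k(O) = 14 (k(O) = -5 + 19 = 14)
d(S, E) = 231 (d(S, E) = 9 - 1*(-222) = 9 + 222 = 231)
h = -21870 (h = -21884 + 14 = -21870)
h - 1/(d(125, 71) + (-22885 - 19929)) = -21870 - 1/(231 + (-22885 - 19929)) = -21870 - 1/(231 - 42814) = -21870 - 1/(-42583) = -21870 - 1*(-1/42583) = -21870 + 1/42583 = -931290209/42583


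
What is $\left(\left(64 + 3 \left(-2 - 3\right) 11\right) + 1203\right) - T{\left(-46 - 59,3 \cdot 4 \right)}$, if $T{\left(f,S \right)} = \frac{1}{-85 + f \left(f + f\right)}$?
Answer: $\frac{24205429}{21965} \approx 1102.0$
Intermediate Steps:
$T{\left(f,S \right)} = \frac{1}{-85 + 2 f^{2}}$ ($T{\left(f,S \right)} = \frac{1}{-85 + f 2 f} = \frac{1}{-85 + 2 f^{2}}$)
$\left(\left(64 + 3 \left(-2 - 3\right) 11\right) + 1203\right) - T{\left(-46 - 59,3 \cdot 4 \right)} = \left(\left(64 + 3 \left(-2 - 3\right) 11\right) + 1203\right) - \frac{1}{-85 + 2 \left(-46 - 59\right)^{2}} = \left(\left(64 + 3 \left(-5\right) 11\right) + 1203\right) - \frac{1}{-85 + 2 \left(-46 - 59\right)^{2}} = \left(\left(64 - 165\right) + 1203\right) - \frac{1}{-85 + 2 \left(-105\right)^{2}} = \left(\left(64 - 165\right) + 1203\right) - \frac{1}{-85 + 2 \cdot 11025} = \left(-101 + 1203\right) - \frac{1}{-85 + 22050} = 1102 - \frac{1}{21965} = \frac{24205429}{21965}$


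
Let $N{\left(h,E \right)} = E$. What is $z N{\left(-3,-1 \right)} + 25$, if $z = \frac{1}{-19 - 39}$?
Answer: $\frac{1451}{58} \approx 25.017$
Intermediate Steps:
$z = - \frac{1}{58}$ ($z = \frac{1}{-19 - 39} = \frac{1}{-58} = - \frac{1}{58} \approx -0.017241$)
$z N{\left(-3,-1 \right)} + 25 = \left(- \frac{1}{58}\right) \left(-1\right) + 25 = \frac{1}{58} + 25 = \frac{1451}{58}$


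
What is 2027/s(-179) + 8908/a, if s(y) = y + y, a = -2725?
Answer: -8712639/975550 ≈ -8.9310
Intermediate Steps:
s(y) = 2*y
2027/s(-179) + 8908/a = 2027/((2*(-179))) + 8908/(-2725) = 2027/(-358) + 8908*(-1/2725) = 2027*(-1/358) - 8908/2725 = -2027/358 - 8908/2725 = -8712639/975550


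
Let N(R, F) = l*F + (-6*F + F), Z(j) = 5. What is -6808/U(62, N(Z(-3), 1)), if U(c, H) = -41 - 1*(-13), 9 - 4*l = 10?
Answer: 1702/7 ≈ 243.14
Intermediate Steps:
l = -¼ (l = 9/4 - ¼*10 = 9/4 - 5/2 = -¼ ≈ -0.25000)
N(R, F) = -21*F/4 (N(R, F) = -F/4 + (-6*F + F) = -F/4 - 5*F = -21*F/4)
U(c, H) = -28 (U(c, H) = -41 + 13 = -28)
-6808/U(62, N(Z(-3), 1)) = -6808/(-28) = -6808*(-1/28) = 1702/7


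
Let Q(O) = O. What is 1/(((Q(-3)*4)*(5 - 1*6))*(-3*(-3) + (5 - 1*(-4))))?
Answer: 1/216 ≈ 0.0046296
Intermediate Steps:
1/(((Q(-3)*4)*(5 - 1*6))*(-3*(-3) + (5 - 1*(-4)))) = 1/(((-3*4)*(5 - 1*6))*(-3*(-3) + (5 - 1*(-4)))) = 1/((-12*(5 - 6))*(9 + (5 + 4))) = 1/((-12*(-1))*(9 + 9)) = 1/(12*18) = 1/216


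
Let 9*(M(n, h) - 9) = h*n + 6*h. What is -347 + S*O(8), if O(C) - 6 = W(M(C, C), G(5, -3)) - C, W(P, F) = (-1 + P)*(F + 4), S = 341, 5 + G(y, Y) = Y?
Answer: -260237/9 ≈ -28915.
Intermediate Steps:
G(y, Y) = -5 + Y
M(n, h) = 9 + 2*h/3 + h*n/9 (M(n, h) = 9 + (h*n + 6*h)/9 = 9 + (6*h + h*n)/9 = 9 + (2*h/3 + h*n/9) = 9 + 2*h/3 + h*n/9)
W(P, F) = (-1 + P)*(4 + F)
O(C) = -26 - 11*C/3 - 4*C²/9 (O(C) = 6 + ((-4 - (-5 - 3) + 4*(9 + 2*C/3 + C*C/9) + (-5 - 3)*(9 + 2*C/3 + C*C/9)) - C) = 6 + ((-4 - 1*(-8) + 4*(9 + 2*C/3 + C²/9) - 8*(9 + 2*C/3 + C²/9)) - C) = 6 + ((-4 + 8 + 4*(9 + C²/9 + 2*C/3) - 8*(9 + C²/9 + 2*C/3)) - C) = 6 + ((-4 + 8 + (36 + 4*C²/9 + 8*C/3) + (-72 - 16*C/3 - 8*C²/9)) - C) = 6 + ((-32 - 8*C/3 - 4*C²/9) - C) = 6 + (-32 - 11*C/3 - 4*C²/9) = -26 - 11*C/3 - 4*C²/9)
-347 + S*O(8) = -347 + 341*(-26 - 11/3*8 - 4/9*8²) = -347 + 341*(-26 - 88/3 - 4/9*64) = -347 + 341*(-26 - 88/3 - 256/9) = -347 + 341*(-754/9) = -347 - 257114/9 = -260237/9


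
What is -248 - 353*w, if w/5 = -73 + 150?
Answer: -136153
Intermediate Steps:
w = 385 (w = 5*(-73 + 150) = 5*77 = 385)
-248 - 353*w = -248 - 353*385 = -248 - 135905 = -136153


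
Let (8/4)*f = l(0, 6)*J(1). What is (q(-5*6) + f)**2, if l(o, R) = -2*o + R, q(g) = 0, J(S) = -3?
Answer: 81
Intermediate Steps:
l(o, R) = R - 2*o
f = -9 (f = ((6 - 2*0)*(-3))/2 = ((6 + 0)*(-3))/2 = (6*(-3))/2 = (1/2)*(-18) = -9)
(q(-5*6) + f)**2 = (0 - 9)**2 = (-9)**2 = 81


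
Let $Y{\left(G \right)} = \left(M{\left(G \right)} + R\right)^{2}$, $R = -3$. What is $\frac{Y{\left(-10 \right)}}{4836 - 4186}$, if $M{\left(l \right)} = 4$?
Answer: $\frac{1}{650} \approx 0.0015385$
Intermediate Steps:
$Y{\left(G \right)} = 1$ ($Y{\left(G \right)} = \left(4 - 3\right)^{2} = 1^{2} = 1$)
$\frac{Y{\left(-10 \right)}}{4836 - 4186} = 1 \frac{1}{4836 - 4186} = 1 \cdot \frac{1}{650} = \frac{1}{650}$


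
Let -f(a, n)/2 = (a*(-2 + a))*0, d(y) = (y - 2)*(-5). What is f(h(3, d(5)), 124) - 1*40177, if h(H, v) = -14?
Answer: -40177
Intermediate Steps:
d(y) = 10 - 5*y (d(y) = (-2 + y)*(-5) = 10 - 5*y)
f(a, n) = 0 (f(a, n) = -2*a*(-2 + a)*0 = -2*0 = 0)
f(h(3, d(5)), 124) - 1*40177 = 0 - 1*40177 = 0 - 40177 = -40177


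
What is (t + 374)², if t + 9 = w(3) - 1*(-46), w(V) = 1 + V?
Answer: 172225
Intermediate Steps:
t = 41 (t = -9 + ((1 + 3) - 1*(-46)) = -9 + (4 + 46) = -9 + 50 = 41)
(t + 374)² = (41 + 374)² = 415² = 172225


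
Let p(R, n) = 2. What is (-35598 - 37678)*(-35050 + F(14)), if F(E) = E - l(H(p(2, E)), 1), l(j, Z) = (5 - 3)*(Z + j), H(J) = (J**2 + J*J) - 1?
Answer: 2568470352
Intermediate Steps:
H(J) = -1 + 2*J**2 (H(J) = (J**2 + J**2) - 1 = 2*J**2 - 1 = -1 + 2*J**2)
l(j, Z) = 2*Z + 2*j (l(j, Z) = 2*(Z + j) = 2*Z + 2*j)
F(E) = -16 + E (F(E) = E - (2*1 + 2*(-1 + 2*2**2)) = E - (2 + 2*(-1 + 2*4)) = E - (2 + 2*(-1 + 8)) = E - (2 + 2*7) = E - (2 + 14) = E - 1*16 = E - 16 = -16 + E)
(-35598 - 37678)*(-35050 + F(14)) = (-35598 - 37678)*(-35050 + (-16 + 14)) = -73276*(-35050 - 2) = -73276*(-35052) = 2568470352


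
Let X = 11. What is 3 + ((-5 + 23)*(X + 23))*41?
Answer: 25095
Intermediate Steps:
3 + ((-5 + 23)*(X + 23))*41 = 3 + ((-5 + 23)*(11 + 23))*41 = 3 + (18*34)*41 = 3 + 612*41 = 3 + 25092 = 25095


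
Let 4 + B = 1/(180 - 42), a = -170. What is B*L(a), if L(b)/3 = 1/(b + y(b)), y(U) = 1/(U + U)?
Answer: 93670/1329423 ≈ 0.070459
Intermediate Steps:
y(U) = 1/(2*U)
L(b) = 3/(b + 1/(2*b))
B = -551/138 (B = -4 + 1/(180 - 42) = -4 + 1/138 = -551/138 ≈ -3.9928)
B*L(a) = -551*(-170)/(23*(1 + 2*(-170)²)) = -551*(-170)/(23*(1 + 2*28900)) = -551*(-170)/(23*(1 + 57800)) = -551*(-170)/(23*57801) = -551/138*(-340/19267) = 93670/1329423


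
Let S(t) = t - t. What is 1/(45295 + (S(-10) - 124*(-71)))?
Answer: 1/54099 ≈ 1.8485e-5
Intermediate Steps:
S(t) = 0
1/(45295 + (S(-10) - 124*(-71))) = 1/(45295 + (0 - 124*(-71))) = 1/(45295 + (0 + 8804)) = 1/(45295 + 8804) = 1/54099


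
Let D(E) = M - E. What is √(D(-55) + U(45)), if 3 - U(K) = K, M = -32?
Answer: I*√19 ≈ 4.3589*I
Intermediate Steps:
U(K) = 3 - K
D(E) = -32 - E
√(D(-55) + U(45)) = √((-32 - 1*(-55)) + (3 - 1*45)) = √((-32 + 55) + (3 - 45)) = √(23 - 42) = √(-19) = I*√19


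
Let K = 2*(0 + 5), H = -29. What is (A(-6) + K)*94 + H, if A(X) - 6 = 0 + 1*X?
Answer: 911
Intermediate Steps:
A(X) = 6 + X (A(X) = 6 + (0 + 1*X) = 6 + (0 + X) = 6 + X)
K = 10 (K = 2*5 = 10)
(A(-6) + K)*94 + H = ((6 - 6) + 10)*94 - 29 = (0 + 10)*94 - 29 = 10*94 - 29 = 940 - 29 = 911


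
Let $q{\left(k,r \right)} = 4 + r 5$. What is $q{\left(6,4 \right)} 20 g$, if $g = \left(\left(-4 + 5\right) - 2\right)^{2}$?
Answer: $480$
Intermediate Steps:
$q{\left(k,r \right)} = 4 + 5 r$
$g = 1$ ($g = \left(1 - 2\right)^{2} = \left(-1\right)^{2} = 1$)
$q{\left(6,4 \right)} 20 g = \left(4 + 5 \cdot 4\right) 20 \cdot 1 = \left(4 + 20\right) 20 \cdot 1 = 24 \cdot 20 \cdot 1 = 480 \cdot 1 = 480$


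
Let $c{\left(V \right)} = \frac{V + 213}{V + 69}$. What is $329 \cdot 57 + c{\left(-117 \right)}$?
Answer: $18751$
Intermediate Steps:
$c{\left(V \right)} = \frac{213 + V}{69 + V}$
$329 \cdot 57 + c{\left(-117 \right)} = 329 \cdot 57 + \frac{213 - 117}{69 - 117} = 18753 + \frac{1}{-48} \cdot 96 = 18753 - 2 = 18751$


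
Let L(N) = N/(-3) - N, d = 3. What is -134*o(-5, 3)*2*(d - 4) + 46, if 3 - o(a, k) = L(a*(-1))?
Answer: 7910/3 ≈ 2636.7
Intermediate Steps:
L(N) = -4*N/3 (L(N) = N*(-⅓) - N = -N/3 - N = -4*N/3)
o(a, k) = 3 - 4*a/3 (o(a, k) = 3 - (-4)*a*(-1)/3 = 3 - (-4)*(-a)/3 = 3 - 4*a/3)
-134*o(-5, 3)*2*(d - 4) + 46 = -134*(3 - 4/3*(-5))*2*(3 - 4) + 46 = -134*(3 + 20/3)*2*(-1) + 46 = -3886*(-2)/3 + 46 = -134*(-58/3) + 46 = 7772/3 + 46 = 7910/3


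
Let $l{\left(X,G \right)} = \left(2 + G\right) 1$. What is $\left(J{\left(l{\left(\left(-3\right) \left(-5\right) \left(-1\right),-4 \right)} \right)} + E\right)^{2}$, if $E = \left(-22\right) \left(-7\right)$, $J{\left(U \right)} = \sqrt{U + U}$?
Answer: $23712 + 616 i \approx 23712.0 + 616.0 i$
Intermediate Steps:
$l{\left(X,G \right)} = 2 + G$
$J{\left(U \right)} = \sqrt{2} \sqrt{U}$ ($J{\left(U \right)} = \sqrt{2 U} = \sqrt{2} \sqrt{U}$)
$E = 154$
$\left(J{\left(l{\left(\left(-3\right) \left(-5\right) \left(-1\right),-4 \right)} \right)} + E\right)^{2} = \left(\sqrt{2} \sqrt{2 - 4} + 154\right)^{2} = \left(\sqrt{2} \sqrt{-2} + 154\right)^{2} = \left(\sqrt{2} i \sqrt{2} + 154\right)^{2} = \left(2 i + 154\right)^{2} = \left(154 + 2 i\right)^{2}$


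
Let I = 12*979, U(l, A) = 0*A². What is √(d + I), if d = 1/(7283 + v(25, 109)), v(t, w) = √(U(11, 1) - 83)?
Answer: √((85560685 + 11748*I*√83)/(7283 + I*√83)) ≈ 108.39 - 0.e-9*I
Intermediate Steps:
U(l, A) = 0
I = 11748
v(t, w) = I*√83 (v(t, w) = √(0 - 83) = √(-83) = I*√83)
d = 1/(7283 + I*√83) ≈ 0.00013731 - 1.72e-7*I
√(d + I) = √((7283/53042172 - I*√83/53042172) + 11748) = √(623139443939/53042172 - I*√83/53042172)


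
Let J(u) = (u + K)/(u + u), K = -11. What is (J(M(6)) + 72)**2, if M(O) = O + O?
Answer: 2989441/576 ≈ 5190.0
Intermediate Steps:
M(O) = 2*O
J(u) = (-11 + u)/(2*u) (J(u) = (u - 11)/(u + u) = (-11 + u)/((2*u)) = (-11 + u)*(1/(2*u)) = (-11 + u)/(2*u))
(J(M(6)) + 72)**2 = ((-11 + 2*6)/(2*((2*6))) + 72)**2 = ((1/2)*(-11 + 12)/12 + 72)**2 = ((1/2)*(1/12)*1 + 72)**2 = (1/24 + 72)**2 = (1729/24)**2 = 2989441/576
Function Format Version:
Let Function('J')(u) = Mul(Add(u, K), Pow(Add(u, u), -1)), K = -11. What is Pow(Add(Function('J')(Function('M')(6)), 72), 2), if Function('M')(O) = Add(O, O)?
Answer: Rational(2989441, 576) ≈ 5190.0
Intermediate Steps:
Function('M')(O) = Mul(2, O)
Function('J')(u) = Mul(Rational(1, 2), Pow(u, -1), Add(-11, u)) (Function('J')(u) = Mul(Add(u, -11), Pow(Add(u, u), -1)) = Mul(Add(-11, u), Pow(Mul(2, u), -1)) = Mul(Add(-11, u), Mul(Rational(1, 2), Pow(u, -1))) = Mul(Rational(1, 2), Pow(u, -1), Add(-11, u)))
Pow(Add(Function('J')(Function('M')(6)), 72), 2) = Pow(Add(Mul(Rational(1, 2), Pow(Mul(2, 6), -1), Add(-11, Mul(2, 6))), 72), 2) = Pow(Add(Mul(Rational(1, 2), Pow(12, -1), Add(-11, 12)), 72), 2) = Pow(Add(Mul(Rational(1, 2), Rational(1, 12), 1), 72), 2) = Pow(Add(Rational(1, 24), 72), 2) = Pow(Rational(1729, 24), 2) = Rational(2989441, 576)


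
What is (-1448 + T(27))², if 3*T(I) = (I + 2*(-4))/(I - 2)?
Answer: 11789833561/5625 ≈ 2.0960e+6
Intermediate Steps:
T(I) = (-8 + I)/(3*(-2 + I)) (T(I) = ((I + 2*(-4))/(I - 2))/3 = ((I - 8)/(-2 + I))/3 = ((-8 + I)/(-2 + I))/3 = (-8 + I)/(3*(-2 + I)))
(-1448 + T(27))² = (-1448 + (-8 + 27)/(3*(-2 + 27)))² = (-1448 + (⅓)*19/25)² = (-1448 + (⅓)*(1/25)*19)² = (-1448 + 19/75)² = (-108581/75)² = 11789833561/5625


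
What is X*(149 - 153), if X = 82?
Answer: -328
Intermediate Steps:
X*(149 - 153) = 82*(149 - 153) = 82*(-4) = -328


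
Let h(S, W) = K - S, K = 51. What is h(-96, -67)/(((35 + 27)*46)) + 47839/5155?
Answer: 137194613/14702060 ≈ 9.3317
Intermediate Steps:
h(S, W) = 51 - S
h(-96, -67)/(((35 + 27)*46)) + 47839/5155 = (51 - 1*(-96))/(((35 + 27)*46)) + 47839/5155 = (51 + 96)/((62*46)) + 47839*(1/5155) = 147/2852 + 47839/5155 = 137194613/14702060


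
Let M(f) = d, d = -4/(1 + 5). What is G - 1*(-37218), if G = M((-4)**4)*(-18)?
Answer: 37230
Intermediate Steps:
d = -2/3 (d = -4/6 = -4*1/6 = -2/3 ≈ -0.66667)
M(f) = -2/3
G = 12 (G = -2/3*(-18) = 12)
G - 1*(-37218) = 12 - 1*(-37218) = 12 + 37218 = 37230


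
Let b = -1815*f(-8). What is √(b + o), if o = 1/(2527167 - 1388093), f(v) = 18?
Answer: I*√42388984495001846/1139074 ≈ 180.75*I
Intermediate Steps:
o = 1/1139074 ≈ 8.7791e-7
b = -32670 (b = -1815*18 = -32670)
√(b + o) = √(-32670 + 1/1139074) = √(-37213547579/1139074) = I*√42388984495001846/1139074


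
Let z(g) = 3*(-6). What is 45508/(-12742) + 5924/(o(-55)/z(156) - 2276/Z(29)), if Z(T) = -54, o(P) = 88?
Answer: 498069092/3204613 ≈ 155.42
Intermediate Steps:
z(g) = -18
45508/(-12742) + 5924/(o(-55)/z(156) - 2276/Z(29)) = 45508/(-12742) + 5924/(88/(-18) - 2276/(-54)) = 45508*(-1/12742) + 5924/(88*(-1/18) - 2276*(-1/54)) = -22754/6371 + 5924/(-44/9 + 1138/27) = -22754/6371 + 5924/(1006/27) = -22754/6371 + 5924*(27/1006) = -22754/6371 + 79974/503 = 498069092/3204613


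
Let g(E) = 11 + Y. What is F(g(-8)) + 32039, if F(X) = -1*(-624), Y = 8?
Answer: 32663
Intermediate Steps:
g(E) = 19 (g(E) = 11 + 8 = 19)
F(X) = 624
F(g(-8)) + 32039 = 624 + 32039 = 32663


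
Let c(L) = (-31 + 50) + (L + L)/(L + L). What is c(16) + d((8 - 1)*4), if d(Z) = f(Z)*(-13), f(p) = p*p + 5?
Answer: -10237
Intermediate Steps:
f(p) = 5 + p**2 (f(p) = p**2 + 5 = 5 + p**2)
d(Z) = -65 - 13*Z**2 (d(Z) = (5 + Z**2)*(-13) = -65 - 13*Z**2)
c(L) = 20 (c(L) = 19 + (2*L)/((2*L)) = 19 + (2*L)*(1/(2*L)) = 19 + 1 = 20)
c(16) + d((8 - 1)*4) = 20 + (-65 - 13*16*(8 - 1)**2) = 20 + (-65 - 13*(7*4)**2) = 20 + (-65 - 13*28**2) = 20 + (-65 - 13*784) = 20 + (-65 - 10192) = 20 - 10257 = -10237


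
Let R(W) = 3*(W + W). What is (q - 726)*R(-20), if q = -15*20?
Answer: 123120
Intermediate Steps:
R(W) = 6*W (R(W) = 3*(2*W) = 6*W)
q = -300
(q - 726)*R(-20) = (-300 - 726)*(6*(-20)) = -1026*(-120) = 123120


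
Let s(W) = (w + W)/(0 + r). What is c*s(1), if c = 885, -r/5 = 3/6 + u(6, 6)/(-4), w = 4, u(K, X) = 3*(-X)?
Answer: -177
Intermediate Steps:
u(K, X) = -3*X
r = -25 (r = -5*(3/6 - 3*6/(-4)) = -5*(3*(⅙) - 18*(-¼)) = -5*(½ + 9/2) = -5*5 = -25)
s(W) = -4/25 - W/25 (s(W) = (4 + W)/(0 - 25) = (4 + W)/(-25) = (4 + W)*(-1/25) = -4/25 - W/25)
c*s(1) = 885*(-4/25 - 1/25*1) = 885*(-4/25 - 1/25) = 885*(-⅕) = -177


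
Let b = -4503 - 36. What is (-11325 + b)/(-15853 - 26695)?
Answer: 3966/10637 ≈ 0.37285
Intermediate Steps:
b = -4539
(-11325 + b)/(-15853 - 26695) = (-11325 - 4539)/(-15853 - 26695) = -15864/(-42548) = -15864*(-1/42548) = 3966/10637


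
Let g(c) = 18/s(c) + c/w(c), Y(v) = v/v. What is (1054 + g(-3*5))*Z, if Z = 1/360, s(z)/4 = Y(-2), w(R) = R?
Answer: 2119/720 ≈ 2.9431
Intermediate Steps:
Y(v) = 1
s(z) = 4 (s(z) = 4*1 = 4)
g(c) = 11/2 (g(c) = 18/4 + c/c = 18*(1/4) + 1 = 9/2 + 1 = 11/2)
Z = 1/360 ≈ 0.0027778
(1054 + g(-3*5))*Z = (1054 + 11/2)*(1/360) = (2119/2)*(1/360) = 2119/720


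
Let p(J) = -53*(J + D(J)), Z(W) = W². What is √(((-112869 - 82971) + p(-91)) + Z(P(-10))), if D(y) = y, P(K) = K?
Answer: I*√186094 ≈ 431.39*I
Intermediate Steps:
p(J) = -106*J (p(J) = -53*(J + J) = -106*J)
√(((-112869 - 82971) + p(-91)) + Z(P(-10))) = √(((-112869 - 82971) - 106*(-91)) + (-10)²) = √((-195840 + 9646) + 100) = √(-186194 + 100) = √(-186094) = I*√186094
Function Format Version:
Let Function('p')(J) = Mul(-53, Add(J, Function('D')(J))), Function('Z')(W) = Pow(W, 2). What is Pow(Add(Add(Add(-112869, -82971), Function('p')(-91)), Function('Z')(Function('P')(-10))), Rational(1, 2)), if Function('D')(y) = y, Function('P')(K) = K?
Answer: Mul(I, Pow(186094, Rational(1, 2))) ≈ Mul(431.39, I)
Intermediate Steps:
Function('p')(J) = Mul(-106, J) (Function('p')(J) = Mul(-53, Add(J, J)) = Mul(-53, Mul(2, J)) = Mul(-106, J))
Pow(Add(Add(Add(-112869, -82971), Function('p')(-91)), Function('Z')(Function('P')(-10))), Rational(1, 2)) = Pow(Add(Add(Add(-112869, -82971), Mul(-106, -91)), Pow(-10, 2)), Rational(1, 2)) = Pow(Add(Add(-195840, 9646), 100), Rational(1, 2)) = Pow(Add(-186194, 100), Rational(1, 2)) = Pow(-186094, Rational(1, 2)) = Mul(I, Pow(186094, Rational(1, 2)))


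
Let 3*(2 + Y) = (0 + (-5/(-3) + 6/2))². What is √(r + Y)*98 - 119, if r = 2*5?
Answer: -119 + 196*√309/9 ≈ 263.82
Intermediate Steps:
r = 10
Y = 142/27 (Y = -2 + (0 + (-5/(-3) + 6/2))²/3 = -2 + (0 + (-5*(-⅓) + 6*(½)))²/3 = -2 + (0 + (5/3 + 3))²/3 = -2 + (0 + 14/3)²/3 = -2 + (14/3)²/3 = -2 + (⅓)*(196/9) = -2 + 196/27 = 142/27 ≈ 5.2593)
√(r + Y)*98 - 119 = √(10 + 142/27)*98 - 119 = √(412/27)*98 - 119 = (2*√309/9)*98 - 119 = 196*√309/9 - 119 = -119 + 196*√309/9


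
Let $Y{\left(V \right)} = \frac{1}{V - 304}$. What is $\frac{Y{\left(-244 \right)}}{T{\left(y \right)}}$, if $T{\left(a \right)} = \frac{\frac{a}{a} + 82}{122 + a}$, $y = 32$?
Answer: $- \frac{77}{22742} \approx -0.0033858$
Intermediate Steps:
$Y{\left(V \right)} = \frac{1}{-304 + V}$
$T{\left(a \right)} = \frac{83}{122 + a}$ ($T{\left(a \right)} = \frac{1 + 82}{122 + a} = \frac{83}{122 + a}$)
$\frac{Y{\left(-244 \right)}}{T{\left(y \right)}} = \frac{1}{\left(-304 - 244\right) \frac{83}{122 + 32}} = \frac{1}{\left(-548\right) \frac{83}{154}} = - \frac{1}{548 \cdot 83 \cdot \frac{1}{154}} = - \frac{1}{548 \cdot \frac{83}{154}} = \left(- \frac{1}{548}\right) \frac{154}{83} = - \frac{77}{22742}$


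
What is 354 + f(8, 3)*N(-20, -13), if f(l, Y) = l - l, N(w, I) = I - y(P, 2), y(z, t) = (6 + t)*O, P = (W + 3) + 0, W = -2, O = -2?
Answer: 354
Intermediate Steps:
P = 1 (P = (-2 + 3) + 0 = 1 + 0 = 1)
y(z, t) = -12 - 2*t (y(z, t) = (6 + t)*(-2) = -12 - 2*t)
N(w, I) = 16 + I (N(w, I) = I - (-12 - 2*2) = I - (-12 - 4) = I - 1*(-16) = I + 16 = 16 + I)
f(l, Y) = 0
354 + f(8, 3)*N(-20, -13) = 354 + 0*(16 - 13) = 354 + 0*3 = 354 + 0 = 354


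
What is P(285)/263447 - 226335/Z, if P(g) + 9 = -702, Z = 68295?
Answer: -3978388966/1199474191 ≈ -3.3168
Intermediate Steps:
P(g) = -711 (P(g) = -9 - 702 = -711)
P(285)/263447 - 226335/Z = -711/263447 - 226335/68295 = -711*1/263447 - 226335*1/68295 = -711/263447 - 15089/4553 = -3978388966/1199474191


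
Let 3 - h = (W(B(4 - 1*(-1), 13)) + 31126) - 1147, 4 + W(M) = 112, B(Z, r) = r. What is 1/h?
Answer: -1/30084 ≈ -3.3240e-5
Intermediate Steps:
W(M) = 108 (W(M) = -4 + 112 = 108)
h = -30084 (h = 3 - ((108 + 31126) - 1147) = 3 - (31234 - 1147) = 3 - 1*30087 = 3 - 30087 = -30084)
1/h = 1/(-30084) = -1/30084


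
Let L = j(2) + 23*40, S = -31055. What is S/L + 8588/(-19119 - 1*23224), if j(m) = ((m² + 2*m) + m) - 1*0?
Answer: -264589741/7875798 ≈ -33.595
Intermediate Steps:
j(m) = m² + 3*m (j(m) = (m² + 3*m) + 0 = m² + 3*m)
L = 930 (L = 2*(3 + 2) + 23*40 = 2*5 + 920 = 10 + 920 = 930)
S/L + 8588/(-19119 - 1*23224) = -31055/930 + 8588/(-19119 - 1*23224) = -31055*1/930 + 8588/(-19119 - 23224) = -6211/186 + 8588/(-42343) = -6211/186 + 8588*(-1/42343) = -6211/186 - 8588/42343 = -264589741/7875798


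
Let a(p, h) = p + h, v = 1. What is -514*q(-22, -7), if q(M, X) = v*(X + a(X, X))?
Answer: 10794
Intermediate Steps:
a(p, h) = h + p
q(M, X) = 3*X (q(M, X) = 1*(X + (X + X)) = 1*(X + 2*X) = 1*(3*X) = 3*X)
-514*q(-22, -7) = -1542*(-7) = -514*(-21) = 10794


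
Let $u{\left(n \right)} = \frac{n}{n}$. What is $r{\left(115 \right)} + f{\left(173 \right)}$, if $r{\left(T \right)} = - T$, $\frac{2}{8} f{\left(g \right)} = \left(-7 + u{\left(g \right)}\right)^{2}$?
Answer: $29$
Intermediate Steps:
$u{\left(n \right)} = 1$
$f{\left(g \right)} = 144$ ($f{\left(g \right)} = 4 \left(-7 + 1\right)^{2} = 4 \left(-6\right)^{2} = 4 \cdot 36 = 144$)
$r{\left(115 \right)} + f{\left(173 \right)} = \left(-1\right) 115 + 144 = -115 + 144 = 29$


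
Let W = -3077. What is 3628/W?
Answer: -3628/3077 ≈ -1.1791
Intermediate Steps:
3628/W = 3628/(-3077) = 3628*(-1/3077) = -3628/3077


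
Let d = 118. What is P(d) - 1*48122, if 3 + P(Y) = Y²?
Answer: -34201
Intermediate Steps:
P(Y) = -3 + Y²
P(d) - 1*48122 = (-3 + 118²) - 1*48122 = (-3 + 13924) - 48122 = 13921 - 48122 = -34201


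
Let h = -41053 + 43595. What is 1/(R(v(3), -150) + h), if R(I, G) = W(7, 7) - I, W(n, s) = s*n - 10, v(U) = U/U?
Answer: 1/2580 ≈ 0.00038760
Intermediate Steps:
v(U) = 1
W(n, s) = -10 + n*s (W(n, s) = n*s - 10 = -10 + n*s)
R(I, G) = 39 - I (R(I, G) = (-10 + 7*7) - I = (-10 + 49) - I = 39 - I)
h = 2542
1/(R(v(3), -150) + h) = 1/((39 - 1*1) + 2542) = 1/((39 - 1) + 2542) = 1/(38 + 2542) = 1/2580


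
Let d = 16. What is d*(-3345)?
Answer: -53520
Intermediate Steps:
d*(-3345) = 16*(-3345) = -53520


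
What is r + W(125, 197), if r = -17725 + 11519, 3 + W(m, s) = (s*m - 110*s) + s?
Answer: -3057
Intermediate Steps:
W(m, s) = -3 - 109*s + m*s (W(m, s) = -3 + ((s*m - 110*s) + s) = -3 + ((m*s - 110*s) + s) = -3 + ((-110*s + m*s) + s) = -3 + (-109*s + m*s) = -3 - 109*s + m*s)
r = -6206
r + W(125, 197) = -6206 + (-3 - 109*197 + 125*197) = -6206 + (-3 - 21473 + 24625) = -6206 + 3149 = -3057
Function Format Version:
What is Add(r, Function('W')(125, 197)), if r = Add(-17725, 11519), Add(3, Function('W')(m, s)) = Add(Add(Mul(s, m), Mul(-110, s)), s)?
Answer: -3057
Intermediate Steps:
Function('W')(m, s) = Add(-3, Mul(-109, s), Mul(m, s)) (Function('W')(m, s) = Add(-3, Add(Add(Mul(s, m), Mul(-110, s)), s)) = Add(-3, Add(Add(Mul(m, s), Mul(-110, s)), s)) = Add(-3, Add(Add(Mul(-110, s), Mul(m, s)), s)) = Add(-3, Add(Mul(-109, s), Mul(m, s))) = Add(-3, Mul(-109, s), Mul(m, s)))
r = -6206
Add(r, Function('W')(125, 197)) = Add(-6206, Add(-3, Mul(-109, 197), Mul(125, 197))) = Add(-6206, Add(-3, -21473, 24625)) = Add(-6206, 3149) = -3057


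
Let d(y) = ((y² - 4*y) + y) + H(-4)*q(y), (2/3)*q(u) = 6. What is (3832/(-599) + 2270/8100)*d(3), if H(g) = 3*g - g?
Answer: 11871788/26955 ≈ 440.43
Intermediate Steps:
q(u) = 9 (q(u) = (3/2)*6 = 9)
H(g) = 2*g
d(y) = -72 + y² - 3*y (d(y) = ((y² - 4*y) + y) + (2*(-4))*9 = (y² - 3*y) - 8*9 = (y² - 3*y) - 72 = -72 + y² - 3*y)
(3832/(-599) + 2270/8100)*d(3) = (3832/(-599) + 2270/8100)*(-72 + 3² - 3*3) = (3832*(-1/599) + 2270*(1/8100))*(-72 + 9 - 9) = (-3832/599 + 227/810)*(-72) = -2967947/485190*(-72) = 11871788/26955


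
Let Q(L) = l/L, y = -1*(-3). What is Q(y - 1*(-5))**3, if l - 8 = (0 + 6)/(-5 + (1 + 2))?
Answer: 125/512 ≈ 0.24414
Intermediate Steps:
l = 5 (l = 8 + (0 + 6)/(-5 + (1 + 2)) = 8 + 6/(-5 + 3) = 8 + 6/(-2) = 8 + 6*(-1/2) = 8 - 3 = 5)
y = 3
Q(L) = 5/L
Q(y - 1*(-5))**3 = (5/(3 - 1*(-5)))**3 = (5/(3 + 5))**3 = (5/8)**3 = 125/512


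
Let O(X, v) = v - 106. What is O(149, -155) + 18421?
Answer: 18160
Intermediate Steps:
O(X, v) = -106 + v
O(149, -155) + 18421 = (-106 - 155) + 18421 = -261 + 18421 = 18160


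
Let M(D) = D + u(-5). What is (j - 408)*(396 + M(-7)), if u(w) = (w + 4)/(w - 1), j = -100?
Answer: -593090/3 ≈ -1.9770e+5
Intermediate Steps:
u(w) = (4 + w)/(-1 + w)
M(D) = ⅙ + D (M(D) = D + (4 - 5)/(-1 - 5) = D - 1/(-6) = D - ⅙*(-1) = D + ⅙ = ⅙ + D)
(j - 408)*(396 + M(-7)) = (-100 - 408)*(396 + (⅙ - 7)) = -508*(396 - 41/6) = -508*2335/6 = -593090/3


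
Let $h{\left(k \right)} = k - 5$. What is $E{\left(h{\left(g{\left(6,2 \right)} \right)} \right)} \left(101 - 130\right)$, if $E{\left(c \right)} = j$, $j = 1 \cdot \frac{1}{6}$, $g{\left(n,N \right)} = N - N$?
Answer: $- \frac{29}{6} \approx -4.8333$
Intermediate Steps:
$g{\left(n,N \right)} = 0$
$h{\left(k \right)} = -5 + k$ ($h{\left(k \right)} = k - 5 = -5 + k$)
$j = \frac{1}{6}$ ($j = 1 \cdot \frac{1}{6} = \frac{1}{6} \approx 0.16667$)
$E{\left(c \right)} = \frac{1}{6}$
$E{\left(h{\left(g{\left(6,2 \right)} \right)} \right)} \left(101 - 130\right) = \frac{101 - 130}{6} = \frac{1}{6} \left(-29\right) = - \frac{29}{6}$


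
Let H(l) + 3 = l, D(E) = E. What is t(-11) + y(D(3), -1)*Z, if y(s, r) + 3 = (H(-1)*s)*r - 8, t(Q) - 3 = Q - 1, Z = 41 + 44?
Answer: 76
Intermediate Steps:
H(l) = -3 + l
Z = 85
t(Q) = 2 + Q (t(Q) = 3 + (Q - 1) = 3 + (-1 + Q) = 2 + Q)
y(s, r) = -11 - 4*r*s (y(s, r) = -3 + (((-3 - 1)*s)*r - 8) = -3 + ((-4*s)*r - 8) = -3 + (-4*r*s - 8) = -3 + (-8 - 4*r*s) = -11 - 4*r*s)
t(-11) + y(D(3), -1)*Z = (2 - 11) + (-11 - 4*(-1)*3)*85 = -9 + (-11 + 12)*85 = -9 + 1*85 = -9 + 85 = 76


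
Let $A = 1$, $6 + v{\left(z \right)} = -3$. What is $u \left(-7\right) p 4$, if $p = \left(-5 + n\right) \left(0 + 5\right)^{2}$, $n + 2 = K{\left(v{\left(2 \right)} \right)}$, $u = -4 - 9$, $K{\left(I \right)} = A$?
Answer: $-54600$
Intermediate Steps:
$v{\left(z \right)} = -9$ ($v{\left(z \right)} = -6 - 3 = -9$)
$K{\left(I \right)} = 1$
$u = -13$
$n = -1$ ($n = -2 + 1 = -1$)
$p = -150$ ($p = \left(-5 - 1\right) \left(0 + 5\right)^{2} = - 6 \cdot 5^{2} = \left(-6\right) 25 = -150$)
$u \left(-7\right) p 4 = \left(-13\right) \left(-7\right) \left(\left(-150\right) 4\right) = 91 \left(-600\right) = -54600$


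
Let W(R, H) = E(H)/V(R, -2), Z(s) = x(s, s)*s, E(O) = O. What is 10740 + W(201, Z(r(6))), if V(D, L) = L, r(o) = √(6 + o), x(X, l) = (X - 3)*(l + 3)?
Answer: 10740 - 3*√3 ≈ 10735.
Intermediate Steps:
x(X, l) = (-3 + X)*(3 + l)
Z(s) = s*(-9 + s²) (Z(s) = (-9 - 3*s + 3*s + s*s)*s = (-9 - 3*s + 3*s + s²)*s = (-9 + s²)*s = s*(-9 + s²))
W(R, H) = -H/2 (W(R, H) = H/(-2) = H*(-½) = -H/2)
10740 + W(201, Z(r(6))) = 10740 - √(6 + 6)*(-9 + (√(6 + 6))²)/2 = 10740 - √12*(-9 + (√12)²)/2 = 10740 - 2*√3*(-9 + (2*√3)²)/2 = 10740 - 2*√3*(-9 + 12)/2 = 10740 - 2*√3*3/2 = 10740 - 3*√3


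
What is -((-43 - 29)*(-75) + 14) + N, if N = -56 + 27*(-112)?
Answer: -8494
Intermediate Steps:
N = -3080 (N = -56 - 3024 = -3080)
-((-43 - 29)*(-75) + 14) + N = -((-43 - 29)*(-75) + 14) - 3080 = -(-72*(-75) + 14) - 3080 = -(5400 + 14) - 3080 = -1*5414 - 3080 = -5414 - 3080 = -8494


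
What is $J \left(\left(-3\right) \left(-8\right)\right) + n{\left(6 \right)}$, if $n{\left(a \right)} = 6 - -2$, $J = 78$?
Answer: $1880$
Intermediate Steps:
$n{\left(a \right)} = 8$ ($n{\left(a \right)} = 6 + 2 = 8$)
$J \left(\left(-3\right) \left(-8\right)\right) + n{\left(6 \right)} = 78 \left(\left(-3\right) \left(-8\right)\right) + 8 = 78 \cdot 24 + 8 = 1872 + 8 = 1880$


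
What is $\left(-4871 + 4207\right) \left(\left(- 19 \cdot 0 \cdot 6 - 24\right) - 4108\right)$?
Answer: $2743648$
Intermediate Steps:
$\left(-4871 + 4207\right) \left(\left(- 19 \cdot 0 \cdot 6 - 24\right) - 4108\right) = - 664 \left(\left(\left(-19\right) 0 - 24\right) - 4108\right) = - 664 \left(\left(0 - 24\right) - 4108\right) = - 664 \left(-24 - 4108\right) = \left(-664\right) \left(-4132\right) = 2743648$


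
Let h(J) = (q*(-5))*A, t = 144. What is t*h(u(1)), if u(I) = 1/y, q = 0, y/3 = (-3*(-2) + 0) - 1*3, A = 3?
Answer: 0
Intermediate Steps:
y = 9 (y = 3*((-3*(-2) + 0) - 1*3) = 3*((6 + 0) - 3) = 3*(6 - 3) = 3*3 = 9)
u(I) = ⅑ (u(I) = 1/9 = ⅑)
h(J) = 0 (h(J) = (0*(-5))*3 = 0*3 = 0)
t*h(u(1)) = 144*0 = 0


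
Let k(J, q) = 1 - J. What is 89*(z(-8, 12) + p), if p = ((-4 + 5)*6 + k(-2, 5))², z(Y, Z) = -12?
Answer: 6141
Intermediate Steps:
p = 81 (p = ((-4 + 5)*6 + (1 - 1*(-2)))² = (1*6 + (1 + 2))² = (6 + 3)² = 9² = 81)
89*(z(-8, 12) + p) = 89*(-12 + 81) = 89*69 = 6141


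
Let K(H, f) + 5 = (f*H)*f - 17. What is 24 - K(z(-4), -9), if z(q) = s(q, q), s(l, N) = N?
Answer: 370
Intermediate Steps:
z(q) = q
K(H, f) = -22 + H*f² (K(H, f) = -5 + ((f*H)*f - 17) = -5 + ((H*f)*f - 17) = -5 + (H*f² - 17) = -5 + (-17 + H*f²) = -22 + H*f²)
24 - K(z(-4), -9) = 24 - (-22 - 4*(-9)²) = 24 - (-22 - 4*81) = 24 - (-22 - 324) = 24 - 1*(-346) = 24 + 346 = 370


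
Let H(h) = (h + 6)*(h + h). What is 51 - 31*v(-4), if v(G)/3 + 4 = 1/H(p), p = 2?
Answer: 13443/32 ≈ 420.09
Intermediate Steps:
H(h) = 2*h*(6 + h) (H(h) = (6 + h)*(2*h) = 2*h*(6 + h))
v(G) = -381/32 (v(G) = -12 + 3/((2*2*(6 + 2))) = -12 + 3/((2*2*8)) = -12 + 3/32 = -381/32)
51 - 31*v(-4) = 51 - 31*(-381/32) = 51 + 11811/32 = 13443/32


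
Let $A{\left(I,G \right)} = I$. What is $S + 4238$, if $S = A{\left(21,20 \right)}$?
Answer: $4259$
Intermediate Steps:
$S = 21$
$S + 4238 = 21 + 4238 = 4259$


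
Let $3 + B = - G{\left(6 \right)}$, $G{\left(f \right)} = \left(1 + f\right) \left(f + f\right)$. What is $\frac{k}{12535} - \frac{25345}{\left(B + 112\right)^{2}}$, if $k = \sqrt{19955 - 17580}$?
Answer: $- \frac{5069}{125} + \frac{\sqrt{95}}{2507} \approx -40.548$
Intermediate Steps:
$G{\left(f \right)} = 2 f \left(1 + f\right)$ ($G{\left(f \right)} = \left(1 + f\right) 2 f = 2 f \left(1 + f\right)$)
$B = -87$ ($B = -3 - 2 \cdot 6 \left(1 + 6\right) = -3 - 2 \cdot 6 \cdot 7 = -3 - 84 = -87$)
$k = 5 \sqrt{95}$ ($k = \sqrt{2375} = 5 \sqrt{95} \approx 48.734$)
$\frac{k}{12535} - \frac{25345}{\left(B + 112\right)^{2}} = \frac{5 \sqrt{95}}{12535} - \frac{25345}{\left(-87 + 112\right)^{2}} = 5 \sqrt{95} \cdot \frac{1}{12535} - \frac{25345}{25^{2}} = \frac{\sqrt{95}}{2507} - \frac{25345}{625} = \frac{\sqrt{95}}{2507} - \frac{5069}{125} = - \frac{5069}{125} + \frac{\sqrt{95}}{2507}$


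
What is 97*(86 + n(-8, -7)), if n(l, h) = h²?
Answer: 13095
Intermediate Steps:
97*(86 + n(-8, -7)) = 97*(86 + (-7)²) = 97*(86 + 49) = 97*135 = 13095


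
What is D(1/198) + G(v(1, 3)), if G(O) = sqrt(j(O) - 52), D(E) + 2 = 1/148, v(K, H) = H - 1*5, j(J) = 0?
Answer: -295/148 + 2*I*sqrt(13) ≈ -1.9932 + 7.2111*I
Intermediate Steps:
v(K, H) = -5 + H (v(K, H) = H - 5 = -5 + H)
D(E) = -295/148 (D(E) = -2 + 1/148 = -295/148)
G(O) = 2*I*sqrt(13) (G(O) = sqrt(0 - 52) = sqrt(-52) = 2*I*sqrt(13))
D(1/198) + G(v(1, 3)) = -295/148 + 2*I*sqrt(13)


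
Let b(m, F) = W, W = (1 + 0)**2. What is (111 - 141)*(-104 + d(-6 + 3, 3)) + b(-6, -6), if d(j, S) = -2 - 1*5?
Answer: 3331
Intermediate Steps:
d(j, S) = -7 (d(j, S) = -2 - 5 = -7)
W = 1 (W = 1**2 = 1)
b(m, F) = 1
(111 - 141)*(-104 + d(-6 + 3, 3)) + b(-6, -6) = (111 - 141)*(-104 - 7) + 1 = -30*(-111) + 1 = 3330 + 1 = 3331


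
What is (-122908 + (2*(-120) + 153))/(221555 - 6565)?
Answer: -24599/42998 ≈ -0.57210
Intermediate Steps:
(-122908 + (2*(-120) + 153))/(221555 - 6565) = (-122908 + (-240 + 153))/214990 = (-122908 - 87)*(1/214990) = -122995*1/214990 = -24599/42998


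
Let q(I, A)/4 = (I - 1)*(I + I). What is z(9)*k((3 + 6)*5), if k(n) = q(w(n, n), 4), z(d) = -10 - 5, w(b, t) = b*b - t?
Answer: -470210400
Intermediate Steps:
w(b, t) = b² - t
z(d) = -15
q(I, A) = 8*I*(-1 + I) (q(I, A) = 4*((I - 1)*(I + I)) = 4*((-1 + I)*(2*I)) = 4*(2*I*(-1 + I)) = 8*I*(-1 + I))
k(n) = 8*(n² - n)*(-1 + n² - n) (k(n) = 8*(n² - n)*(-1 + (n² - n)) = 8*(n² - n)*(-1 + n² - n))
z(9)*k((3 + 6)*5) = -120*(3 + 6)*5*(1 + ((3 + 6)*5)³ - 2*25*(3 + 6)²) = -120*9*5*(1 + (9*5)³ - 2*(9*5)²) = -120*45*(1 + 45³ - 2*45²) = -120*45*(1 + 91125 - 2*2025) = -120*45*(1 + 91125 - 4050) = -120*45*87076 = -15*31347360 = -470210400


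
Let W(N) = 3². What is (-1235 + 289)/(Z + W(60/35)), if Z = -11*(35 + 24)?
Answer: 473/320 ≈ 1.4781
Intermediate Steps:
Z = -649 (Z = -11*59 = -649)
W(N) = 9
(-1235 + 289)/(Z + W(60/35)) = (-1235 + 289)/(-649 + 9) = -946/(-640) = -946*(-1/640) = 473/320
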